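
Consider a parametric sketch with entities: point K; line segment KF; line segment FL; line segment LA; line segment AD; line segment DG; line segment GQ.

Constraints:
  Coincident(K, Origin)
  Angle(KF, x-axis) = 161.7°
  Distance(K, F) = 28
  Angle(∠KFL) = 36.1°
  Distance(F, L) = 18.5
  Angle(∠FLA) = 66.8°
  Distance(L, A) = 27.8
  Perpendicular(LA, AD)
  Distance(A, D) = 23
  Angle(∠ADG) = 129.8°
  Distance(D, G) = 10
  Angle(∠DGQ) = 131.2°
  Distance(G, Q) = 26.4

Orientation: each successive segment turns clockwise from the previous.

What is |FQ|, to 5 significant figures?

15.614

∠ADG = 129.8° gives DG at 124.40° from the x-axis; with |DG| = 10.0, G = (-40.133, -2.8138). ∠DGQ = 131.2° gives GQ at 75.600° from the x-axis; with |GQ| = 26.4, Q = (-33.568, 22.757). Then |FQ| = |Q − F| = 15.614.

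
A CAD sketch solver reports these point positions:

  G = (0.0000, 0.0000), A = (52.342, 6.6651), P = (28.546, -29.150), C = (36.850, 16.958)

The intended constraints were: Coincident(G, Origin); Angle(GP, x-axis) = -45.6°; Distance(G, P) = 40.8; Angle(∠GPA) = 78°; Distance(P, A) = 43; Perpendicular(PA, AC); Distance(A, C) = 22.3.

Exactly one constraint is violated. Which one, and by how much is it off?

Distance(A, C) = 22.3 — off by 3.70.

G = (0.00, 0.00) ✓; GP at -45.60° ✓; |GP| = 40.80 ✓; ∠GPA = 78.00° ✓; |PA| = 43.00 ✓; ∠(PA, AC) = 90.00° ✓; |AC| = 18.60 ✗.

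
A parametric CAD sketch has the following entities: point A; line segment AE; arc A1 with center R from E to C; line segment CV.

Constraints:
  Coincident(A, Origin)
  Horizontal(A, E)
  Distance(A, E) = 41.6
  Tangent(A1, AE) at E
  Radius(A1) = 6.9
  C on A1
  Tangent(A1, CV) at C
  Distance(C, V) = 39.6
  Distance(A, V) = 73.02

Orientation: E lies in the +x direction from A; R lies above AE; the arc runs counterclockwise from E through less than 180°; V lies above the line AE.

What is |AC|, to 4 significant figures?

48.51

A is at the origin; A and E share the same y with |AE| = 41.6 and E on the +x side, so E = (41.60, 0.000). A1 meets AE tangentially, so RE is at right angles to AE, so R = E + (0, 6.9) = (41.60, 6.900). Since RC ⟂ CV (tangency), |RV| = √(6.9² + 39.6²) = 40.20 regardless of where C sits on A1. So V lies on both circle(A, 73.02) and circle(R, 40.20); the above-AE intersection is V = (58.87, 43.20). C is the foot of the tangent from V: C = (48.25, 5.049).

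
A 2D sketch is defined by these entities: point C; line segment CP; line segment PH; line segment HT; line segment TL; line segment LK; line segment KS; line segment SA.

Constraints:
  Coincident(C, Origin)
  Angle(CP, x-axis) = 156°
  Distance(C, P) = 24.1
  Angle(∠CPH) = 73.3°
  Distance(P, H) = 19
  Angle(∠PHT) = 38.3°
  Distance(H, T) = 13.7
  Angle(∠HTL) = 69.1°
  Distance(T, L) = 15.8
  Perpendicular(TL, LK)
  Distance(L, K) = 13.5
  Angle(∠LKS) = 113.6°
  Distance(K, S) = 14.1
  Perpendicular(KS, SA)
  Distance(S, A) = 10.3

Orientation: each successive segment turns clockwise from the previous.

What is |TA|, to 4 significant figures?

9.786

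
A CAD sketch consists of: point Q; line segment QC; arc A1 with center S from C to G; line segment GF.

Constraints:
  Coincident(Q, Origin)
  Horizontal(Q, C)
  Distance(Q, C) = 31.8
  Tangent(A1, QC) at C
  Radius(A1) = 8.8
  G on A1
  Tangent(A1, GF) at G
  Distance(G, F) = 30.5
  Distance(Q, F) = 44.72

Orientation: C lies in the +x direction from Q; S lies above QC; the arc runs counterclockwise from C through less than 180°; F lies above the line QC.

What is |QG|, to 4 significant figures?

41.43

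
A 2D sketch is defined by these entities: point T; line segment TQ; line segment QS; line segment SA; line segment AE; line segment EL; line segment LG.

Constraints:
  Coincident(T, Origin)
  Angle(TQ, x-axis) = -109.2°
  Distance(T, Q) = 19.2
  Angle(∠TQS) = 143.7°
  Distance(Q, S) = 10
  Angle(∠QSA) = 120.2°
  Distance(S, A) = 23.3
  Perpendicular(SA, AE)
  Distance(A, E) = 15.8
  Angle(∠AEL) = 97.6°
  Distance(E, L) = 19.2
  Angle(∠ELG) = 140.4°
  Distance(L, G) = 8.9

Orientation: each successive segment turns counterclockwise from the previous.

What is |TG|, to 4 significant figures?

14.11

∠AEL = 97.6° gives EL at 159.3° from the x-axis; with |EL| = 19.2, L = (4.940, -10.80). ∠ELG = 140.4° gives LG at -161.1° from the x-axis; with |LG| = 8.9, G = (-3.480, -13.68). Then |TG| = |G − T| = 14.11.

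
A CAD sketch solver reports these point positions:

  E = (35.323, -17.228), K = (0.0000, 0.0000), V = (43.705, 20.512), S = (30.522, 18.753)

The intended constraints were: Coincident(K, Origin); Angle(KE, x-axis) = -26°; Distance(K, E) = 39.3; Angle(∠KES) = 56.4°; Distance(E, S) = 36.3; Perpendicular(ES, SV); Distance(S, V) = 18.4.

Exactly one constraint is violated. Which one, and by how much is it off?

Distance(S, V) = 18.4 — off by 5.10.

K = (0.00, 0.00) ✓; KE at -26.00° ✓; |KE| = 39.30 ✓; ∠KES = 56.40° ✓; |ES| = 36.30 ✓; ∠(ES, SV) = 90.00° ✓; |SV| = 13.30 ✗.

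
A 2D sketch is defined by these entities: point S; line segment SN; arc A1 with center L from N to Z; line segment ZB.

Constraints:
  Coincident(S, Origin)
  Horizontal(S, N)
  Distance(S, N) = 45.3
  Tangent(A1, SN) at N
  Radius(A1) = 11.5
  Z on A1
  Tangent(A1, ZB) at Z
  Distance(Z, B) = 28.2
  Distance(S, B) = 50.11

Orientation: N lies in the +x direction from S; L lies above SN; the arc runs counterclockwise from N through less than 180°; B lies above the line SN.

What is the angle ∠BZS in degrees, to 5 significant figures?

62.216°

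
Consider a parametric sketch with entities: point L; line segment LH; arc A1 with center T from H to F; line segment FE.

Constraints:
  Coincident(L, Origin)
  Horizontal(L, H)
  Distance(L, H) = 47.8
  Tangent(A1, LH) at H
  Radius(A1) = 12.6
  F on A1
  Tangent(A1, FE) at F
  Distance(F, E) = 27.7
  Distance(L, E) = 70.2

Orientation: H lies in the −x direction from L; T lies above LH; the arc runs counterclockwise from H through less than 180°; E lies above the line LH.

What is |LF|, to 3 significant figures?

43.6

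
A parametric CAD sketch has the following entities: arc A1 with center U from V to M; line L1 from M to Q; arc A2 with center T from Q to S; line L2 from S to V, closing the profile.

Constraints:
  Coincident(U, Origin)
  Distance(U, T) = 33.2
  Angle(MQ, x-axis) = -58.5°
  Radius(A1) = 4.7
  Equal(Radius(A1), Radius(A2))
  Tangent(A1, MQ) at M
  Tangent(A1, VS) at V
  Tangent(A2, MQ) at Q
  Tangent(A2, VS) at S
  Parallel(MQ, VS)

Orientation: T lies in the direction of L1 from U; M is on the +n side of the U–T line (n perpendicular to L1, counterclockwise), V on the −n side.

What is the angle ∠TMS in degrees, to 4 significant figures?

7.751°

The slot axis is L1's direction at -58.5°, so u = (cos -58.5°, sin -58.5°) = (0.5225, -0.8526) and n = (−sin -58.5°, cos -58.5°) = (0.8526, 0.5225). U is at the origin and T lies 33.2 along u from U, so T = 33.2·u = (17.35, -28.31). Tangency of A1 to both parallel lines with radius 4.7 puts M and V at U ± 4.7·n: M = (4.007, 2.456), V = (-4.007, -2.456). Equal radii place Q and S the same way about T: Q = T + 4.7·n = (21.35, -25.85), S = T − 4.7·n = (13.34, -30.76). Then cos ∠TMS = MT·MS / (|MT||MS|), giving 7.751°.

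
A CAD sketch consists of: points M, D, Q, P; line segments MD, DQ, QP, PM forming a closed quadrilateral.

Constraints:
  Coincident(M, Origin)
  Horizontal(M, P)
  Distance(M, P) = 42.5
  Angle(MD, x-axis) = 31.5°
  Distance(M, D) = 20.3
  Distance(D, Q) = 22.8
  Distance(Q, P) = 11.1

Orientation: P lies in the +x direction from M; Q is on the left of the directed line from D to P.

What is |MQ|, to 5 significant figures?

41.546

Checks: |DQ| = 22.80 ✓; |QP| = 11.10 ✓.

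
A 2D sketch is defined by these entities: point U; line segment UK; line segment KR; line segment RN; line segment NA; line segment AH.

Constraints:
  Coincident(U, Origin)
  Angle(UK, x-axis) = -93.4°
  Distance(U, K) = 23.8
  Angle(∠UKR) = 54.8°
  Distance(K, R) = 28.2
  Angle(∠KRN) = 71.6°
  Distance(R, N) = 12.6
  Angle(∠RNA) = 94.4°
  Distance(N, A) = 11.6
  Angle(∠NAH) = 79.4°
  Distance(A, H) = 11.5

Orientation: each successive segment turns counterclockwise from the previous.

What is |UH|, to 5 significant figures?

21.143

U is at the origin; UK runs at -93.4° with length 23.8, so K = (-1.4115, -23.758). ∠UKR = 54.8° gives KR at 31.800° from the x-axis; with |KR| = 28.2, R = (22.555, -8.8980). ∠KRN = 71.6° gives RN at 140.20° from the x-axis; with |RN| = 12.6, N = (12.875, -0.83257). ∠RNA = 94.4° gives NA at -134.20° from the x-axis; with |NA| = 11.6, A = (4.7880, -9.1487). ∠NAH = 79.4° gives AH at -33.600° from the x-axis; with |AH| = 11.5, H = (14.367, -15.513). Then |UH| = |H − U| = 21.143.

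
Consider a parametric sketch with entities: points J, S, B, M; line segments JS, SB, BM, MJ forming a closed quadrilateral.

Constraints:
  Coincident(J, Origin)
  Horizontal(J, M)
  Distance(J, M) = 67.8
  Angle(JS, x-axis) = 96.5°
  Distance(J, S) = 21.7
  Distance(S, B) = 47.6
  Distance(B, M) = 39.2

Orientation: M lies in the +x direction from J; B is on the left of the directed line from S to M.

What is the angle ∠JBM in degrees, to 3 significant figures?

91.8°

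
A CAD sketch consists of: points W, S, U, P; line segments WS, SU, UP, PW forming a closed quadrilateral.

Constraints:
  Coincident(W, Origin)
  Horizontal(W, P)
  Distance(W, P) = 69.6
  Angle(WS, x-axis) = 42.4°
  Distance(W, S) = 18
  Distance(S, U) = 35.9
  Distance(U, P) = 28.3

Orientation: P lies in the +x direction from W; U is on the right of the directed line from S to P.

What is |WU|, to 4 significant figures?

43.48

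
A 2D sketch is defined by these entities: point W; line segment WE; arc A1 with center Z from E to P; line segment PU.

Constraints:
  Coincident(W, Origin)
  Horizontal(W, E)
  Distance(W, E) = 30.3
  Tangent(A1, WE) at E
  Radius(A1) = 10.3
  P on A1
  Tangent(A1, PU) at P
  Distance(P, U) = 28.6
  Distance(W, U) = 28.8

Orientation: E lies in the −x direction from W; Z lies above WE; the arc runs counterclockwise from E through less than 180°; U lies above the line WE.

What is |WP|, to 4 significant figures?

22.23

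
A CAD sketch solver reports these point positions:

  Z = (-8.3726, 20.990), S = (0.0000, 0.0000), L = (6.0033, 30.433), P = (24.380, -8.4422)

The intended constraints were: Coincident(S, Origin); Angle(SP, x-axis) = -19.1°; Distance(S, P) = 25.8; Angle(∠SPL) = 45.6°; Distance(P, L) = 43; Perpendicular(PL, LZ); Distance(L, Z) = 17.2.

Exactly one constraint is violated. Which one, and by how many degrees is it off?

Perpendicular(PL, LZ) — off by 8.00°.

S = (0.00, 0.00) ✓; SP at -19.10° ✓; |SP| = 25.80 ✓; ∠SPL = 45.60° ✓; |PL| = 43.00 ✓; ∠(PL, LZ) = 98.00° ✗; |LZ| = 17.20 ✓.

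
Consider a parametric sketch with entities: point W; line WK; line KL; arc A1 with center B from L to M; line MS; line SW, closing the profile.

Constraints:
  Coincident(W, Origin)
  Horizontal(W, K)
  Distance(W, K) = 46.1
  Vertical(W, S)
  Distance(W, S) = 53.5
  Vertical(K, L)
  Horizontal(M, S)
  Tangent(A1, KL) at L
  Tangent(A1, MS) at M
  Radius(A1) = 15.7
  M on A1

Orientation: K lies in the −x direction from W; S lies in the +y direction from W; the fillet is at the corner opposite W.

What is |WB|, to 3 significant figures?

48.5

W is at the origin; WK is horizontal with |WK| = 46.1 and K on the −x side, so K = (-46.1, 0.00). W and S share the same x with |WS| = 53.5 and S on the +y side, so S = (0.00, 53.5). The virtual corner opposite W is at (-46.1, 53.5). The tangent condition forces BL to be normal to KL and A1 meets MS tangentially, so BM is at right angles to MS, with radius 15.7, so the center B sits 15.7 in from both sides at B = (-30.4, 37.8). Then |WB| = |B − W| = 48.5.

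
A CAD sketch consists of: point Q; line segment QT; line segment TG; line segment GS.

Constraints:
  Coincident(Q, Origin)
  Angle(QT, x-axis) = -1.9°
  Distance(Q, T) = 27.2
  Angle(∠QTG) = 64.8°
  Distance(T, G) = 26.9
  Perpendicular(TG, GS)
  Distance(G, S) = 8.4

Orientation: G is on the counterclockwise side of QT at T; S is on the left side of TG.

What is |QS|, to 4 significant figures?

22.30

Q is at the origin; QT runs at -1.9° with length 27.2, so T = 27.2·(cos -1.9°, sin -1.9°) = (27.19, -0.9018). ∠QTG = 64.8°, so TG runs at -1.9° + (180° − 64.8°) = 113.3° from the x-axis; with |TG| = 26.9, G = T + 26.9·(cos 113.3°, sin 113.3°) = (16.54, 23.80). The perpendicularity gives GS at right angles to TG; with |GS| = 8.4 on the left of TG, S = G + 8.4·(-0.9184, -0.3955) = (8.830, 20.48). Then |QS| = |S − Q| = 22.30.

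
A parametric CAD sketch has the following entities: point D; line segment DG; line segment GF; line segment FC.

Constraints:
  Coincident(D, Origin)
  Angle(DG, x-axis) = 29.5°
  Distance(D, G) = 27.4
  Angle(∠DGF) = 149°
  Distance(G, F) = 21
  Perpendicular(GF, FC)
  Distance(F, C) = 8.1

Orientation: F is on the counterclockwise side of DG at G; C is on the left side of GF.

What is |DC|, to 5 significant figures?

44.891

∠DGF = 149.0°, so GF runs at 29.5° + (180° − 149.0°) = 60.500° from the x-axis; with |GF| = 21.0, F = G + 21.0·(cos 60.500°, sin 60.500°) = (34.189, 31.770). The perpendicularity gives FC at right angles to GF; with |FC| = 8.1 on the left of GF, C = F + 8.1·(-0.87036, 0.49242) = (27.139, 35.759). Then |DC| = |C − D| = 44.891.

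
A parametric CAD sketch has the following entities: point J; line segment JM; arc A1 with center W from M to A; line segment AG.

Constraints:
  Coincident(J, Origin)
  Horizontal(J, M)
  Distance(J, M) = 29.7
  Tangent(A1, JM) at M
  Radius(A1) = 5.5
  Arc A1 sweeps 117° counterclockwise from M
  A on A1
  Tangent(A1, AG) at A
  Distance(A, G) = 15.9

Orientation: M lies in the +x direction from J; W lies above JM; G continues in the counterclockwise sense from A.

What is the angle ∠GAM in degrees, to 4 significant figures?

121.5°

On A1, M sits at bearing -90° from W; a 117° counterclockwise sweep puts A at bearing 27°, so A = W + 5.5·(cos 27°, sin 27°) = (34.60, 7.997). The tangent condition forces WA to be normal to AG, so AG runs along (−sin 27°, cos 27°); with |AG| = 15.9, G = (27.38, 22.16). Then cos ∠GAM = AG·AM / (|AG||AM|), giving 121.5°.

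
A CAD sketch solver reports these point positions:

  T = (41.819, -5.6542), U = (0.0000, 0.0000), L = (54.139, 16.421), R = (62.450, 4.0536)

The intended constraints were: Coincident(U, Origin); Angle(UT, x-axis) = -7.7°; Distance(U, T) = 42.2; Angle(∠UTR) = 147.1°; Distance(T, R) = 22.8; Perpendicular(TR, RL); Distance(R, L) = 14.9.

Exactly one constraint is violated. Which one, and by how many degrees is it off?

Perpendicular(TR, RL) — off by 8.70°.

U = (0.00, 0.00) ✓; UT at -7.700° ✓; |UT| = 42.20 ✓; ∠UTR = 147.1° ✓; |TR| = 22.80 ✓; ∠(TR, RL) = 98.70° ✗; |RL| = 14.90 ✓.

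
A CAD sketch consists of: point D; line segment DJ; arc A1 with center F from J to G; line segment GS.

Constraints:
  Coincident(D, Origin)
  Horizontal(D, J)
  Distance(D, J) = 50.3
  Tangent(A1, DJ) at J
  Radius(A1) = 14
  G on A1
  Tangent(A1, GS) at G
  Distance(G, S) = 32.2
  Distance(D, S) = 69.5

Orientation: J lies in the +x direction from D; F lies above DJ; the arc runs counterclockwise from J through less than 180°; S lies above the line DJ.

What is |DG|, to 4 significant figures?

66.05

Checks: |FG| = 14.00 ✓; ∠(FG, GS) = 90.00° ✓; |GS| = 32.20 ✓; |DS| = 69.50 ✓.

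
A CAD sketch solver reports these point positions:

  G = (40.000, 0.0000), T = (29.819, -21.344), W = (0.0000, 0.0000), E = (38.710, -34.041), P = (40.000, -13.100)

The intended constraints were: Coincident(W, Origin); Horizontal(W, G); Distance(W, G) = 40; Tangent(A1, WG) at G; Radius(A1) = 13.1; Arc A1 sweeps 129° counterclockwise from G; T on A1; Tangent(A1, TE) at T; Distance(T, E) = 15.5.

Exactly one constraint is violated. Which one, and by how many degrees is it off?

Tangent(A1, TE) at T — off by 4.00°.

W = (0.00, 0.00) ✓; W.y = 0.00, G.y = 0.00 ✓; |WG| = 40.00 ✓; ∠(PG, GW) = 90.00° ✓; |PG| = 13.10 ✓; bearing(P→T) − bearing(P→G) = 129.0° ✓; |PT| = 13.10 ✓; ∠(PT, TE) = 94.00° ✗; |TE| = 15.50 ✓.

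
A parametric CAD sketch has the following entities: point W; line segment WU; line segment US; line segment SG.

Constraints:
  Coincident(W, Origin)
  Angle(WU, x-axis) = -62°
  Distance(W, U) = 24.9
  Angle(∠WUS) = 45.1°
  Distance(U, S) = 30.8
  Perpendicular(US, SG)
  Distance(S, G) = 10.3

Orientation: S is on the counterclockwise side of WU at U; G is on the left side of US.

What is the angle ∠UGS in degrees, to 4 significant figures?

71.51°

W is at the origin; WU runs at -62.0° with length 24.9, so U = 24.9·(cos -62.0°, sin -62.0°) = (11.69, -21.99). ∠WUS = 45.1°, so US runs at -62.0° + (180° − 45.1°) = 72.90° from the x-axis; with |US| = 30.8, S = U + 30.8·(cos 72.90°, sin 72.90°) = (20.75, 7.453). US is perpendicular to SG; with |SG| = 10.3 on the left of US, G = S + 10.3·(-0.9558, 0.2940) = (10.90, 10.48). Then cos ∠UGS = GU·GS / (|GU||GS|), giving 71.51°.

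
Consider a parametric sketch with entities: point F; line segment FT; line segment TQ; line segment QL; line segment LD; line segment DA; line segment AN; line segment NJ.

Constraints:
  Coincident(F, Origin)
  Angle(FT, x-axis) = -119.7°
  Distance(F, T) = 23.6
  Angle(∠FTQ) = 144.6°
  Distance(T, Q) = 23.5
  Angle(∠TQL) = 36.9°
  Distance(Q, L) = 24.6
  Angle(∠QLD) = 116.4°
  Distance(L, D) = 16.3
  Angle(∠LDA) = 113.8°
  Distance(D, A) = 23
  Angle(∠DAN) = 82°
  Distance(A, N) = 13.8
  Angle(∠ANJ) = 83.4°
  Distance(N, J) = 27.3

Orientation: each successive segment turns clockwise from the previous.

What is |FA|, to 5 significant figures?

30.754

∠QLD = 116.4° gives LD at -1.8000° from the x-axis; with |LD| = 16.3, D = (-5.0917, -9.2260). ∠LDA = 113.8° gives DA at -68.000° from the x-axis; with |DA| = 23.0, A = (3.5243, -30.551). Then |FA| = |A − F| = 30.754.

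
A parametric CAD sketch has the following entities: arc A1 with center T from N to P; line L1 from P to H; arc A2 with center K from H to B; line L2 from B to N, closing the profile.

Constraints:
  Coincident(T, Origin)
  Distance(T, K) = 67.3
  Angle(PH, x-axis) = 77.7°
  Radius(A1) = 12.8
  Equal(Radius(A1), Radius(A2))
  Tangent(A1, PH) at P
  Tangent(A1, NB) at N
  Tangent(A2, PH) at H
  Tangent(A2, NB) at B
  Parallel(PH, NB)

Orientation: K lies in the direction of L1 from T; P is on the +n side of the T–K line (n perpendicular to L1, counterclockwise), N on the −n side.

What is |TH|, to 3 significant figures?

68.5

The slot axis is L1's direction at 77.7°, so u = (cos 77.7°, sin 77.7°) = (0.213, 0.977) and n = (−sin 77.7°, cos 77.7°) = (-0.977, 0.213). T is at the origin and K lies 67.3 along u from T, so K = 67.3·u = (14.3, 65.8). Tangency of A1 to both parallel lines with radius 12.8 puts P and N at T ± 12.8·n: P = (-12.5, 2.73), N = (12.5, -2.73). Equal radii place H and B the same way about K: H = K + 12.8·n = (1.83, 68.5), B = K − 12.8·n = (26.8, 63.0). Then |TH| = |H − T| = 68.5.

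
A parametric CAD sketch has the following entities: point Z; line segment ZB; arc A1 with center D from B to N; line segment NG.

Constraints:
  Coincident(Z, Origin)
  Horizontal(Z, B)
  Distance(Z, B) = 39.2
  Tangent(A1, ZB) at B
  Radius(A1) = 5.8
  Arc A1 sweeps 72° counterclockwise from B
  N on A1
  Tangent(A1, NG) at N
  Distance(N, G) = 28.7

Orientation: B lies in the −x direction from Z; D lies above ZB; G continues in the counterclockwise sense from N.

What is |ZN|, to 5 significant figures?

33.921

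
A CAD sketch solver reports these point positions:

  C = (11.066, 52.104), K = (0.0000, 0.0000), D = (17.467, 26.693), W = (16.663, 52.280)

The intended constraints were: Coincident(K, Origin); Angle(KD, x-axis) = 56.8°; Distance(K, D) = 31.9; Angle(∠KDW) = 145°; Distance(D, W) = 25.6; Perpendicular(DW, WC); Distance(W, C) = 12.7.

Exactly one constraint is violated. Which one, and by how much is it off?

Distance(W, C) = 12.7 — off by 7.10.

K = (0.00, 0.00) ✓; KD at 56.80° ✓; |KD| = 31.90 ✓; ∠KDW = 145.0° ✓; |DW| = 25.60 ✓; ∠(DW, WC) = 90.00° ✓; |WC| = 5.600 ✗.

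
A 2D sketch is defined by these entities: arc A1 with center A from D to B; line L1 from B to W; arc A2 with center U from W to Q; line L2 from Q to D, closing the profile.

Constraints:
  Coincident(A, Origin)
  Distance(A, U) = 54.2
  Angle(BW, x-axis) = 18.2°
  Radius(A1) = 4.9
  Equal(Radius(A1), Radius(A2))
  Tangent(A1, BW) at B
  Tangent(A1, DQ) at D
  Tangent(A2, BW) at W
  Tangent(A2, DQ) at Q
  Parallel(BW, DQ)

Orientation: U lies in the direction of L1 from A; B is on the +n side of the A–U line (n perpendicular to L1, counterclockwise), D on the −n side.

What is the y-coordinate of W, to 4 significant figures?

21.58

The slot axis is L1's direction at 18.2°, so u = (cos 18.2°, sin 18.2°) = (0.9500, 0.3123) and n = (−sin 18.2°, cos 18.2°) = (-0.3123, 0.9500). A is at the origin and U lies 54.2 along u from A, so U = 54.2·u = (51.49, 16.93). Tangency of A1 to both parallel lines with radius 4.9 puts B and D at A ± 4.9·n: B = (-1.530, 4.655), D = (1.530, -4.655). Equal radii place W and Q the same way about U: W = U + 4.9·n = (49.96, 21.58), Q = U − 4.9·n = (53.02, 12.27). So W.y = 21.58.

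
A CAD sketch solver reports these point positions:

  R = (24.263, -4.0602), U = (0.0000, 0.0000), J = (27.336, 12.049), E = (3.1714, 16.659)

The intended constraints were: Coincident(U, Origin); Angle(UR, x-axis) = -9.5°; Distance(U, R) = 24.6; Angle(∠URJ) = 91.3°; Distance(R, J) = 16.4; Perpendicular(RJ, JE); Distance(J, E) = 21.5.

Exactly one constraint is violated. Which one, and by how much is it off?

Distance(J, E) = 21.5 — off by 3.10.

U = (0.00, 0.00) ✓; UR at -9.500° ✓; |UR| = 24.60 ✓; ∠URJ = 91.30° ✓; |RJ| = 16.40 ✓; ∠(RJ, JE) = 90.00° ✓; |JE| = 24.60 ✗.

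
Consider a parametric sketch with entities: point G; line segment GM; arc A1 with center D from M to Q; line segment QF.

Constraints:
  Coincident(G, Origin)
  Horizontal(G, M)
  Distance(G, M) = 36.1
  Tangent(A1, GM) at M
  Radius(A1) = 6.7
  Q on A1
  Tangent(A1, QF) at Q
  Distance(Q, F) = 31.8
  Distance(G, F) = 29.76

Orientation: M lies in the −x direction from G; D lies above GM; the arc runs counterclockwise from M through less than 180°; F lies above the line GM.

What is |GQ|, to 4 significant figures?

30.94

Checks: |DQ| = 6.700 ✓; ∠(DQ, QF) = 90.00° ✓; |QF| = 31.80 ✓; |GF| = 29.76 ✓.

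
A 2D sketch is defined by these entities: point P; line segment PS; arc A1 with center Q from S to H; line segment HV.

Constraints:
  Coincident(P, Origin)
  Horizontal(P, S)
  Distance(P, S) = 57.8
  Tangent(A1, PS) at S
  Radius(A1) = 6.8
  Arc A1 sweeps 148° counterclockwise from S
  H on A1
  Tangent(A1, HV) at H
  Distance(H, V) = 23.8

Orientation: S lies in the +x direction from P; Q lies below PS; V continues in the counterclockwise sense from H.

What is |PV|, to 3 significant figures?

78.5

P is at the origin; PS is horizontal with |PS| = 57.8 and S on the +x side, so S = (57.8, 0.00). Tangency of A1 to PS means the radius QS is perpendicular to PS, so Q = S + (0, -6.8) = (57.8, -6.80). On A1, S sits at bearing 90° from Q; a 148° counterclockwise sweep puts H at bearing 238°, so H = Q + 6.8·(cos 238°, sin 238°) = (54.2, -12.6). The tangent condition forces QH to be normal to HV, so HV runs along (−sin 238°, cos 238°); with |HV| = 23.8, V = (74.4, -25.2). Then |PV| = |V − P| = 78.5.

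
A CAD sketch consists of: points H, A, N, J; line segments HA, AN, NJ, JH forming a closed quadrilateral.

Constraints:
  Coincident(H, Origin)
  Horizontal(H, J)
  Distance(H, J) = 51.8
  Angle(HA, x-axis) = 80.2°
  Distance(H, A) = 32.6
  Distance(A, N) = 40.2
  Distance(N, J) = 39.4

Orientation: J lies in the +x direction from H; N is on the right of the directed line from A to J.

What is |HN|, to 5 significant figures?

15.021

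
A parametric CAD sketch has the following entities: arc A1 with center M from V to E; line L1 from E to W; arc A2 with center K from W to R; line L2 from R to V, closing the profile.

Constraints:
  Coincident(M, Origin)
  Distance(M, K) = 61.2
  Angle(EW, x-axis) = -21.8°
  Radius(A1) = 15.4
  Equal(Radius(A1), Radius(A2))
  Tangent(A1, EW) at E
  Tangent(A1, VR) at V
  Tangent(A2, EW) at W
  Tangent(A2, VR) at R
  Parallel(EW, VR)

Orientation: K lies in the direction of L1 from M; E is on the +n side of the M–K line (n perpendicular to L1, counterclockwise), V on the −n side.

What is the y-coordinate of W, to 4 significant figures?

-8.429

Tangency of A1 to both parallel lines with radius 15.4 puts E and V at M ± 15.4·n: E = (5.719, 14.30), V = (-5.719, -14.30). Equal radii place W and R the same way about K: W = K + 15.4·n = (62.54, -8.429), R = K − 15.4·n = (51.10, -37.03). So W.y = -8.429.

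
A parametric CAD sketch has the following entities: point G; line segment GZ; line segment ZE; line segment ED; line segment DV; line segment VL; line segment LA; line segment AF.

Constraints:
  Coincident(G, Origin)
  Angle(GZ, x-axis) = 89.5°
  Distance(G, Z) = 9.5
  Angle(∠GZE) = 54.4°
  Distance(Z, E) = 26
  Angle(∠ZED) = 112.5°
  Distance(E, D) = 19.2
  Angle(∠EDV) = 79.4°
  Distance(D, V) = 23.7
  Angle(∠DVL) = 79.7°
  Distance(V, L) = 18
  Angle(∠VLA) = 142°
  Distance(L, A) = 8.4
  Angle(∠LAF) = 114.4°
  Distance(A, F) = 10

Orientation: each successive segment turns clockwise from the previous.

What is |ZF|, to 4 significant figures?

24.42

G is at the origin; GZ runs at 89.5° with length 9.5, so Z = (0.08290, 9.500). ∠GZE = 54.4° gives ZE at -36.10° from the x-axis; with |ZE| = 26.0, E = (21.09, -5.819). ∠ZED = 112.5° gives ED at -103.6° from the x-axis; with |ED| = 19.2, D = (16.58, -24.48). ∠EDV = 79.4° gives DV at 155.8° from the x-axis; with |DV| = 23.7, V = (-5.041, -14.77). ∠DVL = 79.7° gives VL at 55.50° from the x-axis; with |VL| = 18.0, L = (5.154, 0.06833). ∠VLA = 142.0° gives LA at 17.50° from the x-axis; with |LA| = 8.4, A = (13.17, 2.594). ∠LAF = 114.4° gives AF at -48.10° from the x-axis; with |AF| = 10.0, F = (19.84, -4.849). Then |ZF| = |F − Z| = 24.42.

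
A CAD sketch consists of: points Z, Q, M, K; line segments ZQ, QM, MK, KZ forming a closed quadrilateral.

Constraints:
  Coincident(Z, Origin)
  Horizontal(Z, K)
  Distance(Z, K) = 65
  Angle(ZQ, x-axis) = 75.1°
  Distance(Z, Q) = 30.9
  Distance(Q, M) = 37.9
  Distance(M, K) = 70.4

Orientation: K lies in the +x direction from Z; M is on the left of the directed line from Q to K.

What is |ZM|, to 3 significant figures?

67.8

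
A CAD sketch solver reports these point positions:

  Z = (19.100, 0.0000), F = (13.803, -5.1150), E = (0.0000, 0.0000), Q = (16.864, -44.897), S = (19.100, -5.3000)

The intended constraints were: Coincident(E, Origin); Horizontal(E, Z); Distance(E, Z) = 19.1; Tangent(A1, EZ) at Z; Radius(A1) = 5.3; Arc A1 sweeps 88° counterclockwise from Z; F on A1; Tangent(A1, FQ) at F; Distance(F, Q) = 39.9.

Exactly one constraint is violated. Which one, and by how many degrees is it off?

Tangent(A1, FQ) at F — off by 6.40°.

E = (0.00, 0.00) ✓; E.y = 0.00, Z.y = 0.00 ✓; |EZ| = 19.10 ✓; ∠(SZ, ZE) = 90.00° ✓; |SZ| = 5.300 ✓; bearing(S→F) − bearing(S→Z) = 88.00° ✓; |SF| = 5.300 ✓; ∠(SF, FQ) = 83.60° ✗; |FQ| = 39.90 ✓.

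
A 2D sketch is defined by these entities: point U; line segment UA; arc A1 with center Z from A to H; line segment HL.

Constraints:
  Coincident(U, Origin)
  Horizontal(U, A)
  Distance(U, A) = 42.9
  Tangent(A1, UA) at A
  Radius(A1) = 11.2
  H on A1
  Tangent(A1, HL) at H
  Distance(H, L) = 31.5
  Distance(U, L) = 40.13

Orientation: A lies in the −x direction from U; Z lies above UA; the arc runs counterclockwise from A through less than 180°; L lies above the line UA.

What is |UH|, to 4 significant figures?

33.37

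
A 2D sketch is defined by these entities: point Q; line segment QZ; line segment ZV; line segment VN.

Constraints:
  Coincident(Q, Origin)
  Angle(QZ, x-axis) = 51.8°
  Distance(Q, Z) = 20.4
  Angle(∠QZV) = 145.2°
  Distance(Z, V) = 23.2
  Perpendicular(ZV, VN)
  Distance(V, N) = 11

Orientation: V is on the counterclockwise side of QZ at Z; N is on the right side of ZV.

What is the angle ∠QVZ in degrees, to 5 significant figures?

16.247°

Q is at the origin; QZ runs at 51.8° with length 20.4, so Z = 20.4·(cos 51.8°, sin 51.8°) = (12.616, 16.031). ∠QZV = 145.2°, so ZV runs at 51.8° + (180° − 145.2°) = 86.600° from the x-axis; with |ZV| = 23.2, V = Z + 23.2·(cos 86.600°, sin 86.600°) = (13.991, 39.191). Then cos ∠QVZ = VQ·VZ / (|VQ||VZ|), giving 16.247°.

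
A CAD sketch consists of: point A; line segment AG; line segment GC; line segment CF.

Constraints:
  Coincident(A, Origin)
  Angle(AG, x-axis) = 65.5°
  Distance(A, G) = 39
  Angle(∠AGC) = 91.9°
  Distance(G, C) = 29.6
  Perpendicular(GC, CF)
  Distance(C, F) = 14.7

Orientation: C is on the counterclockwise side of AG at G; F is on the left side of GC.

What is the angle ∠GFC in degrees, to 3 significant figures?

63.6°

∠AGC = 91.9°, so GC runs at 65.5° + (180° − 91.9°) = 154° from the x-axis; with |GC| = 29.6, C = G + 29.6·(cos 154°, sin 154°) = (-10.3, 48.6). GC is perpendicular to CF; with |CF| = 14.7 on the left of GC, F = C + 14.7·(-0.445, -0.896) = (-16.9, 35.5). Then cos ∠GFC = FG·FC / (|FG||FC|), giving 63.6°.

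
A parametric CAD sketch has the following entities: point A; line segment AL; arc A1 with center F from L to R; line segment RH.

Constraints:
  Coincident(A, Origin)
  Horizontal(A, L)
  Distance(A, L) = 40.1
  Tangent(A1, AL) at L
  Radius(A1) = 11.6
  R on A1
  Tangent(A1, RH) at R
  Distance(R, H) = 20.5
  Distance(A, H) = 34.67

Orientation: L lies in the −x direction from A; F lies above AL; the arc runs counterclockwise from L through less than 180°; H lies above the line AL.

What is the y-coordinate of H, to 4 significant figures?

26.75

A is at the origin; AL is horizontal with |AL| = 40.1 and L on the −x side, so L = (-40.10, 0.000). The tangent condition forces FL to be normal to AL, so F = L + (0, 11.6) = (-40.10, 11.60). Since FR ⟂ RH (tangency), |FH| = √(11.6² + 20.5²) = 23.55 regardless of where R sits on A1. So H lies on both circle(A, 34.67) and circle(F, 23.55); the above-AL intersection is H = (-22.06, 26.75). R is the foot of the tangent from H: R = (-29.23, 7.541).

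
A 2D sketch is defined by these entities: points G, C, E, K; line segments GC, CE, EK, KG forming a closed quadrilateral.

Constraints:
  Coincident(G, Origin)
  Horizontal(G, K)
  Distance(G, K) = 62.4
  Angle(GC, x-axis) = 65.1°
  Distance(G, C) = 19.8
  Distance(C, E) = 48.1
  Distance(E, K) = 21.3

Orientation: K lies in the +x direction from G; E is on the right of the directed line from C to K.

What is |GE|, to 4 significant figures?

47.11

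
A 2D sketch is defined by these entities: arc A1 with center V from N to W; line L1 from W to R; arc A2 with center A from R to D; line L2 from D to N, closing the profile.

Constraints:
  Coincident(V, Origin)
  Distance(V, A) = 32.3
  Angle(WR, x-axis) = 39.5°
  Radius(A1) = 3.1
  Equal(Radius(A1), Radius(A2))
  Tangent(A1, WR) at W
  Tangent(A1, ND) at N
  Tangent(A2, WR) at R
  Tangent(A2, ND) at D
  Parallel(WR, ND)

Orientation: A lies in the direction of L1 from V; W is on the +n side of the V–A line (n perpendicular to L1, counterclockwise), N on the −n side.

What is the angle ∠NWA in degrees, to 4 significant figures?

84.52°

V is at the origin and A lies 32.3 along u from V, so A = 32.3·u = (24.92, 20.55). Tangency of A1 to both parallel lines with radius 3.1 puts W and N at V ± 3.1·n: W = (-1.972, 2.392), N = (1.972, -2.392). Then cos ∠NWA = WN·WA / (|WN||WA|), giving 84.52°.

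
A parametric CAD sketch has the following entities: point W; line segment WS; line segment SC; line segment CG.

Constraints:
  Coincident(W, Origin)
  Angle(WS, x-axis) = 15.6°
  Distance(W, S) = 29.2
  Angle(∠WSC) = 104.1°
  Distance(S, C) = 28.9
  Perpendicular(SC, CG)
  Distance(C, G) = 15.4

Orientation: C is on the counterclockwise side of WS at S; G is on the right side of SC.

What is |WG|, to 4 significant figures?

56.64

W is at the origin; WS runs at 15.6° with length 29.2, so S = 29.2·(cos 15.6°, sin 15.6°) = (28.12, 7.852). ∠WSC = 104.1°, so SC runs at 15.6° + (180° − 104.1°) = 91.50° from the x-axis; with |SC| = 28.9, C = S + 28.9·(cos 91.50°, sin 91.50°) = (27.37, 36.74). SC ⟂ CG; with |CG| = 15.4 on the right of SC, G = C + 15.4·(0.9997, 0.02618) = (42.76, 37.15). Then |WG| = |G − W| = 56.64.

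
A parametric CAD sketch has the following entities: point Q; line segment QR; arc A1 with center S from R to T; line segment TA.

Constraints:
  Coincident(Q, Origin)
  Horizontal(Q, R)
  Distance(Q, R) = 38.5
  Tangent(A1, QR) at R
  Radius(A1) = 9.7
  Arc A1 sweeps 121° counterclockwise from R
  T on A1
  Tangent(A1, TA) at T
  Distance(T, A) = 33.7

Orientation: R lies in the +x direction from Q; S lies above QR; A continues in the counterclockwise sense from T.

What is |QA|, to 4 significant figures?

52.60

Q is at the origin; QR is horizontal with |QR| = 38.5 and R on the +x side, so R = (38.50, 0.000). A1 meets QR tangentially, so SR is at right angles to QR, so S = R + (0, 9.7) = (38.50, 9.700). On A1, R sits at bearing -90° from S; a 121° counterclockwise sweep puts T at bearing 31°, so T = S + 9.7·(cos 31°, sin 31°) = (46.81, 14.70). Tangency of A1 to TA means the radius ST is perpendicular to TA, so TA runs along (−sin 31°, cos 31°); with |TA| = 33.7, A = (29.46, 43.58). Then |QA| = |A − Q| = 52.60.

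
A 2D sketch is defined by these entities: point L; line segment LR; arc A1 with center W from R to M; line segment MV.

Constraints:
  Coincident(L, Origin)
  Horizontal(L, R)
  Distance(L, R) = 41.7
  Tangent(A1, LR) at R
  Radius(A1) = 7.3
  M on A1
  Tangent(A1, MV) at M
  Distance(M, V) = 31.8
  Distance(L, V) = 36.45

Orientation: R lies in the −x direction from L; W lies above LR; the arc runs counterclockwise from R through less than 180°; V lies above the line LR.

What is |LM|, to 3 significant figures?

35.6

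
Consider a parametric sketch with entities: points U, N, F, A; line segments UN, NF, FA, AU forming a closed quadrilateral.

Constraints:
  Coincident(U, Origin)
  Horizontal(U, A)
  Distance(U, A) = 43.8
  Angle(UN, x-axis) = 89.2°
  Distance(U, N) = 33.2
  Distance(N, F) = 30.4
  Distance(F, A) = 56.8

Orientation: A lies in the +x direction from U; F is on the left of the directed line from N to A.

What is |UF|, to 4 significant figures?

58.01

Checks: |NF| = 30.40 ✓; |FA| = 56.80 ✓.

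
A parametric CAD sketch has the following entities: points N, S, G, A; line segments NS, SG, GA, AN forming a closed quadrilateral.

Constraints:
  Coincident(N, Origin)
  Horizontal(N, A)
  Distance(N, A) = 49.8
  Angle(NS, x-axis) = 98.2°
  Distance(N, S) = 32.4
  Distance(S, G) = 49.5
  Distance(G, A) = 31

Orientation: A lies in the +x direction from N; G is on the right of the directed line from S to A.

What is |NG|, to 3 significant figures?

23.2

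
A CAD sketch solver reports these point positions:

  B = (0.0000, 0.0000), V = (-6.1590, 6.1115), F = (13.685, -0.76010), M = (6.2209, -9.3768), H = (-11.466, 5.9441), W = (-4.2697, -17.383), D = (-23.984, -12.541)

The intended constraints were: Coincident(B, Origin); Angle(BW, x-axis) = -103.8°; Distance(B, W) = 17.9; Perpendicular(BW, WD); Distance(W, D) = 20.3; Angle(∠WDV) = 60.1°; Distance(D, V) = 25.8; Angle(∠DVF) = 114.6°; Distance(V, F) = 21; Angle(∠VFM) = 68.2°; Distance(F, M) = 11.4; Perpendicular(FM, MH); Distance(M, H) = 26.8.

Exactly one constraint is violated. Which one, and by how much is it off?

Distance(M, H) = 26.8 — off by 3.40.

B = (0.00, 0.00) ✓; BW at -103.8° ✓; |BW| = 17.90 ✓; ∠(BW, WD) = 90.00° ✓; |WD| = 20.30 ✓; ∠WDV = 60.10° ✓; |DV| = 25.80 ✓; ∠DVF = 114.6° ✓; |VF| = 21.00 ✓; ∠VFM = 68.20° ✓; |FM| = 11.40 ✓; ∠(FM, MH) = 90.00° ✓; |MH| = 23.40 ✗.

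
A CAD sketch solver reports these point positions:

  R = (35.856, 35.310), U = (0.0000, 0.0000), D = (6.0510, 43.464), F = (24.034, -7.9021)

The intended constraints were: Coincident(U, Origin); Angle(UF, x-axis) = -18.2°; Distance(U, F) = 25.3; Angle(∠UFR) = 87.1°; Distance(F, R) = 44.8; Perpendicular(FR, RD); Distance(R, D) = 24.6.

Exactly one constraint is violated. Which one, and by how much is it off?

Distance(R, D) = 24.6 — off by 6.30.

U = (0.00, 0.00) ✓; UF at -18.20° ✓; |UF| = 25.30 ✓; ∠UFR = 87.10° ✓; |FR| = 44.80 ✓; ∠(FR, RD) = 90.00° ✓; |RD| = 30.90 ✗.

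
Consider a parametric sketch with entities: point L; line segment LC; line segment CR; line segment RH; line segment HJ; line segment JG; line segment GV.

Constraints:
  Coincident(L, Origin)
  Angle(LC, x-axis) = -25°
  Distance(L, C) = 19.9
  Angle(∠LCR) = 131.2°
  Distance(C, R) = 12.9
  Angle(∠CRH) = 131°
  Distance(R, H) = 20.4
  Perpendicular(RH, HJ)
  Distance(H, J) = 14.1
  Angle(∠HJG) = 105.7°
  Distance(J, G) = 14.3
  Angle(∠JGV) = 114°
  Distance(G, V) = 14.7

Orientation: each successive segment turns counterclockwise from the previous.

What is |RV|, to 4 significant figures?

7.207

L is at the origin; LC runs at -25.0° with length 19.9, so C = (18.04, -8.410). ∠LCR = 131.2° gives CR at 23.80° from the x-axis; with |CR| = 12.9, R = (29.84, -3.204). ∠CRH = 131.0° gives RH at 72.80° from the x-axis; with |RH| = 20.4, H = (35.87, 16.28). RH ⟂ HJ, so HJ runs at 162.8°; with |HJ| = 14.1, J = (22.40, 20.45). ∠HJG = 105.7° gives JG at -122.9° from the x-axis; with |JG| = 14.3, G = (14.63, 8.446). ∠JGV = 114.0° gives GV at -56.90° from the x-axis; with |GV| = 14.7, V = (22.66, -3.868). Then |RV| = |V − R| = 7.207.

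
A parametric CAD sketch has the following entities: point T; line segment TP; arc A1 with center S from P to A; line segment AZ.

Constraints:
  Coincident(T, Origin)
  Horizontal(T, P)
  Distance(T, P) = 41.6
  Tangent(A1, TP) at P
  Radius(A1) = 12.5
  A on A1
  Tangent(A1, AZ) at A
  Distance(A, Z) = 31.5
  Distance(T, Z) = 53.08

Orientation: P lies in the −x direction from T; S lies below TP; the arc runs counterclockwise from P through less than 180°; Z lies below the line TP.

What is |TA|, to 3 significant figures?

55.0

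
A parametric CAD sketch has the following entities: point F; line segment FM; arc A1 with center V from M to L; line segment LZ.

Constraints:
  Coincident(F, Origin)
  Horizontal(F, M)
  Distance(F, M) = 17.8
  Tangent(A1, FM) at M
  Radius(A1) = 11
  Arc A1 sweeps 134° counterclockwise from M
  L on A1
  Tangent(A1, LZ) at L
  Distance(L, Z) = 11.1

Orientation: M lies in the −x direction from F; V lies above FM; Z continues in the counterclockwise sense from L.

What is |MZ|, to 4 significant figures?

26.63

On A1, M sits at bearing -90° from V; a 134° counterclockwise sweep puts L at bearing 44°, so L = V + 11.0·(cos 44°, sin 44°) = (-9.887, 18.64). Since A1 is tangent to LZ there, VL ⟂ LZ, so LZ runs along (−sin 44°, cos 44°); with |LZ| = 11.1, Z = (-17.60, 26.63). Then |MZ| = |Z − M| = 26.63.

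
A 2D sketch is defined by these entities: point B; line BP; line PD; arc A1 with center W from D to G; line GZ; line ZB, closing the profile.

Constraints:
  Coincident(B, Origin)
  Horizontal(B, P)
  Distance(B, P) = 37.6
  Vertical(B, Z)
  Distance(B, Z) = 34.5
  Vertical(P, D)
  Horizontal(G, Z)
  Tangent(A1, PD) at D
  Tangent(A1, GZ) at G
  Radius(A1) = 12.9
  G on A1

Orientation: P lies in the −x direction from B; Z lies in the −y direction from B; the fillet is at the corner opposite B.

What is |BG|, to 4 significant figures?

42.43

B is at the origin; B and P share the same y with |BP| = 37.6 and P on the −x side, so P = (-37.60, 0.000). B and Z share the same x with |BZ| = 34.5 and Z on the −y side, so Z = (0.000, -34.50). The virtual corner opposite B is at (-37.60, -34.50). The tangent condition forces WD to be normal to PD and the tangent condition forces WG to be normal to GZ, with radius 12.9, so the center W sits 12.9 in from both sides at W = (-24.70, -21.60). That places the tangent points at D = (-37.60, -21.60) on PD and G = (-24.70, -34.50) on GZ. Then |BG| = |G − B| = 42.43.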